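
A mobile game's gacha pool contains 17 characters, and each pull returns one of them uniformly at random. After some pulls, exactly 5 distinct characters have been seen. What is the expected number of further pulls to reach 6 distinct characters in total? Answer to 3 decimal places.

1.417

From k distinct to k+1 distinct takes on average 17/(17-k) pulls.
Only the k = 5 term is needed: E = 17/12 = 1.4167.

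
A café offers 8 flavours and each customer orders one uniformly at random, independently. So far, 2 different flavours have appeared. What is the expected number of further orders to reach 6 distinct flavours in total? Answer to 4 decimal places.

From k distinct to k+1 distinct takes on average 8/(8-k) orders.
Sum over k = 2,...,5: E = 8/6 + 8/5 + 8/4 + 8/3 = 7.60000.

7.6000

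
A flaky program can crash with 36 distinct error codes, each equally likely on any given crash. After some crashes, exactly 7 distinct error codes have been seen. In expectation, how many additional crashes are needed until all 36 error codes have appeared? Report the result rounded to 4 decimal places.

142.6195

The wait to go from k to k+1 distinct error codes is geometric with mean 36/(36-k).
Sum over k = 7,...,35: E = 36/29 + 36/28 + 36/27 + ... + 36/2 + 36/1 = 142.61954.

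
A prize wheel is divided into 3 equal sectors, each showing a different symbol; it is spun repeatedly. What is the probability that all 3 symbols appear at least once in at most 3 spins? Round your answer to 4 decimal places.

Let A_i be the event that symbol i is missing after 3 spins. By inclusion–exclusion on the A_i,
P(all seen) = Σ_{j=0}^{3} (-1)^j C(3,j)((3-j)/3)^3
= 1.00000 - 0.88889 + 0.11111 - 0.00000
= 0.22222.

0.2222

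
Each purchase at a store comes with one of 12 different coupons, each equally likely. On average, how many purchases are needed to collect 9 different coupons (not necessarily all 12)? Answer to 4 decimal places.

Going from k to k+1 distinct takes a geometric number of purchases with mean 12/(12-k).
Sum over k = 0,...,8: E = 12/12 + 12/11 + 12/10 + ... + 12/5 + 12/4 = 15.23853.

15.2385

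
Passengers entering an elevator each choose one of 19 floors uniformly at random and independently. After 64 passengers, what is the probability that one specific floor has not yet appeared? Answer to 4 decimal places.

0.0314

Each passenger misses the fixed floor with probability (19-1)/19 = 18/19, independently.
P(still missing after 64) = (18/19)^64 = 0.03142.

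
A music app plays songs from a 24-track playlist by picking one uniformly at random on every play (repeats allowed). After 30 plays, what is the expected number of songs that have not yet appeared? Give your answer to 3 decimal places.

6.694

For each song, P(unseen after 30) = (23/24)^30 = 0.2789.
By linearity of expectation, E[unseen] = 24·(23/24)^30 = 6.6944.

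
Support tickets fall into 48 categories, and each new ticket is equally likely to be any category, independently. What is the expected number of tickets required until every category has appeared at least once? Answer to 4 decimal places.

After k distinct categories have appeared, the next ticket gives a new one with probability (48-k)/48, so the expected wait for the (k+1)-th is 48/(48-k).
E[T] = 48/48 + 48/47 + 48/46 + ... + 48/2 + 48/1 = 48·H_{48}.
H_{48} = 4.45880, so E[T] = 214.02226.

214.0223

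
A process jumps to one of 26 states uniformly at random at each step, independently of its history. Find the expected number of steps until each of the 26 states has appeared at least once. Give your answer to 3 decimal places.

100.215

The wait to go from k to k+1 distinct states is geometric with mean 26/(26-k).
E[T] = 26/26 + 26/25 + 26/24 + ... + 26/2 + 26/1 = 26·H_{26}.
H_{26} = 3.8544, so E[T] = 100.2149.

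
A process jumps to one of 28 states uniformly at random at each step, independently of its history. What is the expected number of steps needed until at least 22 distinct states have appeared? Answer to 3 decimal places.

41.361

Going from k to k+1 distinct takes a geometric number of steps with mean 28/(28-k).
Sum over k = 0,...,21: E = 28/28 + 28/27 + 28/26 + ... + 28/8 + 28/7 = 41.3608.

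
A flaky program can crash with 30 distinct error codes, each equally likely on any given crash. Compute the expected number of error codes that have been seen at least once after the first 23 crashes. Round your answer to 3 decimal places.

For each error code, P(seen in 23 crashes) = 1 - (29/30)^23 = 0.5415.
By linearity of expectation, E[distinct seen] = 30·(1 - (29/30)^23) = 16.2442.

16.244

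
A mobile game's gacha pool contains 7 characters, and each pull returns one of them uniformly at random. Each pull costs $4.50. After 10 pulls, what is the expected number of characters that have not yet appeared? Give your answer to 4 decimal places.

1.4984

For each character, P(unseen after 10) = (6/7)^10 = 0.21406.
By linearity of expectation, E[unseen] = 7·(6/7)^10 = 1.49841.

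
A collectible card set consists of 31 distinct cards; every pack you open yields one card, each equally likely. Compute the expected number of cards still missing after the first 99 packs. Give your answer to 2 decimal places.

For each card, P(unseen after 99) = (30/31)^99 = 0.039.
By linearity of expectation, E[unseen] = 31·(30/31)^99 = 1.207.

1.21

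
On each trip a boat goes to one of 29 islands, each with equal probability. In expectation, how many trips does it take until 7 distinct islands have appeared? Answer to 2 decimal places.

7.85

With k distinct islands already seen, the next new one arrives after an expected 29/(29-k) trips.
Sum over k = 0,...,6: E = 29/29 + 29/28 + 29/27 + ... + 29/24 + 29/23 = 7.854.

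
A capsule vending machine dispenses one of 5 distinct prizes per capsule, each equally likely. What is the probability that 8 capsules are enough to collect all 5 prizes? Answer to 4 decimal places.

By inclusion–exclusion over which prizes are missing,
P(all seen) = Σ_{j=0}^{5} (-1)^j C(5,j)((5-j)/5)^8
= 1.00000 - 0.83886 + 0.16796 - 0.00655 + 0.00001 - 0.00000
= 0.32256.

0.3226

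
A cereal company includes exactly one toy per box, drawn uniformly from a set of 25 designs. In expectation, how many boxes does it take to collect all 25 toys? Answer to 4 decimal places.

95.3990

Split into phases: going from k distinct to k+1 distinct takes on average 25/(25-k) boxes.
E[T] = 25/25 + 25/24 + 25/23 + ... + 25/2 + 25/1 = 25·H_{25}.
H_{25} = 3.81596, so E[T] = 95.39895.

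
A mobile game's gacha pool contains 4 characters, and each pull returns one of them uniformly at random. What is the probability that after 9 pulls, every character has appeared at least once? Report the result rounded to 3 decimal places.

Let A_i be the event that character i is missing after 9 pulls. By inclusion–exclusion on the A_i,
P(all seen) = Σ_{j=0}^{4} (-1)^j C(4,j)((4-j)/4)^9
= 1.0000 - 0.3003 + 0.0117 - 0.0000 + 0.0000
= 0.7114.

0.711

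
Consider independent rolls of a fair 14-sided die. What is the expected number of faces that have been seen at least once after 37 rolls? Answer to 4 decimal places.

13.0978

For each face, P(seen in 37 rolls) = 1 - (13/14)^37 = 0.93556.
By linearity of expectation, E[distinct seen] = 14·(1 - (13/14)^37) = 13.09782.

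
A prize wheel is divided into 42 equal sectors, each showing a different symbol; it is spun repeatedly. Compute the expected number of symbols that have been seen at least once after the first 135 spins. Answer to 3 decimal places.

40.377

For each symbol, P(seen in 135 spins) = 1 - (41/42)^135 = 0.9613.
By linearity of expectation, E[distinct seen] = 42·(1 - (41/42)^135) = 40.3766.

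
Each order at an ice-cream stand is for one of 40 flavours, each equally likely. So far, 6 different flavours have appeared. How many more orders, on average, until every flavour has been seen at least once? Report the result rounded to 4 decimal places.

164.7284

The wait to go from k to k+1 distinct flavours is geometric with mean 40/(40-k).
Sum over k = 6,...,39: E = 40/34 + 40/33 + 40/32 + ... + 40/2 + 40/1 = 164.72840.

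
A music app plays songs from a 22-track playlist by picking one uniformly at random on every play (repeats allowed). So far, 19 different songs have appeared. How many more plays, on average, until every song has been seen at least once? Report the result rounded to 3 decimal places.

40.333

With k distinct songs already seen, the next new one takes an expected 22/(22-k) plays.
Sum over k = 19,...,21: E = 22/3 + 22/2 + 22/1 = 40.3333.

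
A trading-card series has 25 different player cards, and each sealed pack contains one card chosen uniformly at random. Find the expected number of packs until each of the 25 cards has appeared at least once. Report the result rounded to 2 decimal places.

95.40

The wait to go from k to k+1 distinct cards is geometric with mean 25/(25-k).
E[T] = 25/25 + 25/24 + 25/23 + ... + 25/2 + 25/1 = 25·H_{25}.
H_{25} = 3.816, so E[T] = 95.399.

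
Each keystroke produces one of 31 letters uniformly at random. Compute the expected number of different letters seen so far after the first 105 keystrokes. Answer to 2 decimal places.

30.01

For each letter, P(seen in 105 keystrokes) = 1 - (30/31)^105 = 0.968.
By linearity of expectation, E[distinct seen] = 31·(1 - (30/31)^105) = 30.009.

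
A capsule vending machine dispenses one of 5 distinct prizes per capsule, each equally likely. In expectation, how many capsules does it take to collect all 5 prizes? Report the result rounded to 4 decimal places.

The wait to go from k to k+1 distinct prizes is geometric with mean 5/(5-k).
E[T] = 5/5 + 5/4 + 5/3 + 5/2 + 5/1 = 5·H_{5}.
H_{5} = 2.28333, so E[T] = 11.41667.

11.4167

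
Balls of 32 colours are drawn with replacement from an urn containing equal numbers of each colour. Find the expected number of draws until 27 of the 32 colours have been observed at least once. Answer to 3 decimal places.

56.805

Going from k to k+1 distinct takes a geometric number of draws with mean 32/(32-k).
Sum over k = 0,...,26: E = 32/32 + 32/31 + 32/30 + ... + 32/7 + 32/6 = 56.8052.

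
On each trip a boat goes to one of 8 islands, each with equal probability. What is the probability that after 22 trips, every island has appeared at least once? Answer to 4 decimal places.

By inclusion–exclusion over which islands are missing,
P(all seen) = Σ_{j=0}^{8} (-1)^j C(8,j)((8-j)/8)^22
= 1.00000 - 0.42390 + 0.04995 - 0.00181 + 0.00002 - 0.00000 + 0.00000 - 0.00000 + 0.00000
= 0.62425.

0.6243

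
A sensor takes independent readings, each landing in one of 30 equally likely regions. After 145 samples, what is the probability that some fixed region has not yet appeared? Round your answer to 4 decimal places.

0.0073

Each sample misses the fixed region with probability (30-1)/30 = 29/30, independently.
P(still missing after 145) = (29/30)^145 = 0.00733.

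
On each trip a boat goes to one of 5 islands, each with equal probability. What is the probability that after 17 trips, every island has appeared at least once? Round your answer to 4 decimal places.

Let A_i be the event that island i is missing after 17 trips. By inclusion–exclusion on the A_i,
P(all seen) = Σ_{j=0}^{5} (-1)^j C(5,j)((5-j)/5)^17
= 1.00000 - 0.11259 + 0.00169 - 0.00000 + 0.00000 - 0.00000
= 0.88910.

0.8891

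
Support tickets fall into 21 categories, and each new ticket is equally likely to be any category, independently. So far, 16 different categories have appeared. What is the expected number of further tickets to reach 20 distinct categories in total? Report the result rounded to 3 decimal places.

With k distinct categories already seen, the next new one takes an expected 21/(21-k) tickets.
Sum over k = 16,...,19: E = 21/5 + 21/4 + 21/3 + 21/2 = 26.9500.

26.950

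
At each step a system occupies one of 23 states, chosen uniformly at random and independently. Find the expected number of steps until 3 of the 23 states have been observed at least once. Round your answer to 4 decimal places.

3.1407

With k distinct states already seen, the next new one arrives after an expected 23/(23-k) steps.
Sum over k = 0,...,2: E = 23/23 + 23/22 + 23/21 = 3.14069.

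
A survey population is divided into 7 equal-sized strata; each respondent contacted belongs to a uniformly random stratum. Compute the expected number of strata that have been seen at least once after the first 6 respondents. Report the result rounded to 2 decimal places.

For each stratum, P(seen in 6 respondents) = 1 - (6/7)^6 = 0.603.
By linearity of expectation, E[distinct seen] = 7·(1 - (6/7)^6) = 4.224.

4.22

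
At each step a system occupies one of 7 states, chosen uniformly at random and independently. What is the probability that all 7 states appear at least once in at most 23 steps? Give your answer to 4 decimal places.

0.8071

By inclusion–exclusion over which states are missing,
P(all seen) = Σ_{j=0}^{7} (-1)^j C(7,j)((7-j)/7)^23
= 1.00000 - 0.20199 + 0.00915 - 0.00009 + 0.00000 - 0.00000 + 0.00000 - 0.00000
= 0.80707.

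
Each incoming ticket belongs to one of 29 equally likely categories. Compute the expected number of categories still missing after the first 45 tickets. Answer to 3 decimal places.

For each category, P(unseen after 45) = (28/29)^45 = 0.2062.
By linearity of expectation, E[unseen] = 29·(28/29)^45 = 5.9786.

5.979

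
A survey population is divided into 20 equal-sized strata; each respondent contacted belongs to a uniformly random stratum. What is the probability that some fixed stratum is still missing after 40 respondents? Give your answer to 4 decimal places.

0.1285

On each respondent the fixed stratum fails to appear with probability 19/20.
P(still missing after 40) = (19/20)^40 = 0.12851.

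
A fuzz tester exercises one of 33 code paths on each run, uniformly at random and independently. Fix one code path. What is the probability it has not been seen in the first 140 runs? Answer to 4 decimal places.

0.0135

Each run misses the fixed code path with probability (33-1)/33 = 32/33, independently.
P(still missing after 140) = (32/33)^140 = 0.01346.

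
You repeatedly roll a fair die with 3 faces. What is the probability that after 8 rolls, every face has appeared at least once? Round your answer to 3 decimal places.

0.883

By inclusion–exclusion over which faces are missing,
P(all seen) = Σ_{j=0}^{3} (-1)^j C(3,j)((3-j)/3)^8
= 1.0000 - 0.1171 + 0.0005 - 0.0000
= 0.8834.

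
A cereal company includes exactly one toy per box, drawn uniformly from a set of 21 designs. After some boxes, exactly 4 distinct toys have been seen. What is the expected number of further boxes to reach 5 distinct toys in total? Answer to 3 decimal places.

From k distinct to k+1 distinct takes on average 21/(21-k) boxes.
Only the k = 4 term is needed: E = 21/17 = 1.2353.

1.235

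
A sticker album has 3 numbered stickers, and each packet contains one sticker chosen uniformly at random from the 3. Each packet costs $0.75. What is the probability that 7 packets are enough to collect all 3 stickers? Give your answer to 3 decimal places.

By inclusion–exclusion over which stickers are missing,
P(all seen) = Σ_{j=0}^{3} (-1)^j C(3,j)((3-j)/3)^7
= 1.0000 - 0.1756 + 0.0014 - 0.0000
= 0.8258.

0.826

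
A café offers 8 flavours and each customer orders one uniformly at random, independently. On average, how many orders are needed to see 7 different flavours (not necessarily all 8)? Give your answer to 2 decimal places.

Going from k to k+1 distinct takes a geometric number of orders with mean 8/(8-k).
Sum over k = 0,...,6: E = 8/8 + 8/7 + 8/6 + ... + 8/3 + 8/2 = 13.743.

13.74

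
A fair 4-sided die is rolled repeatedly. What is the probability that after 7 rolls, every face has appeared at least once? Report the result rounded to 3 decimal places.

0.513

By inclusion–exclusion over which faces are missing,
P(all seen) = Σ_{j=0}^{4} (-1)^j C(4,j)((4-j)/4)^7
= 1.0000 - 0.5339 + 0.0469 - 0.0002 + 0.0000
= 0.5127.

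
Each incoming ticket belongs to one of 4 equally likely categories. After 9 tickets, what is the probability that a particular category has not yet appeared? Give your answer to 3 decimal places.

Each ticket misses the fixed category with probability (4-1)/4 = 3/4, independently.
P(still missing after 9) = (3/4)^9 = 0.0751.

0.075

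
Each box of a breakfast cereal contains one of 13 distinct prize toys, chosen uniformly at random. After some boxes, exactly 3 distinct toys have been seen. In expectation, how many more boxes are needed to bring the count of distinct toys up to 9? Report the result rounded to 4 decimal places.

With k distinct toys already seen, the next new one takes an expected 13/(13-k) boxes.
Sum over k = 3,...,8: E = 13/10 + 13/9 + 13/8 + 13/7 + 13/6 + 13/5 = 10.99325.

10.9933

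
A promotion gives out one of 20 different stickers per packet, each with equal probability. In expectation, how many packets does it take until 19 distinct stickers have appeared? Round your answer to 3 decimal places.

Going from k to k+1 distinct takes a geometric number of packets with mean 20/(20-k).
Sum over k = 0,...,18: E = 20/20 + 20/19 + 20/18 + ... + 20/3 + 20/2 = 51.9548.

51.955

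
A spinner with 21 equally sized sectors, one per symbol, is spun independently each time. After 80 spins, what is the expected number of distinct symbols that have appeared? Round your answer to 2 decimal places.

For each symbol, P(seen in 80 spins) = 1 - (20/21)^80 = 0.980.
By linearity of expectation, E[distinct seen] = 21·(1 - (20/21)^80) = 20.576.

20.58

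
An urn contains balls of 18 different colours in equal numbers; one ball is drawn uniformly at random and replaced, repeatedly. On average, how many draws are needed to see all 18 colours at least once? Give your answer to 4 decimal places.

Split into phases: going from k distinct to k+1 distinct takes on average 18/(18-k) draws.
E[T] = 18/18 + 18/17 + 18/16 + ... + 18/2 + 18/1 = 18·H_{18}.
H_{18} = 3.49511, so E[T] = 62.91195.

62.9119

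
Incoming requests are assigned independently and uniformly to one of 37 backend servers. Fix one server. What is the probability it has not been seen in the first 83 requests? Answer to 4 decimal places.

Each request misses the fixed server with probability (37-1)/37 = 36/37, independently.
P(still missing after 83) = (36/37)^83 = 0.10289.

0.1029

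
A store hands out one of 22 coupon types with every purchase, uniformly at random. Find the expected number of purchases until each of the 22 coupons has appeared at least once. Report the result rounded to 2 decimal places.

The wait to go from k to k+1 distinct coupons is geometric with mean 22/(22-k).
E[T] = 22/22 + 22/21 + 22/20 + ... + 22/2 + 22/1 = 22·H_{22}.
H_{22} = 3.691, so E[T] = 81.198.

81.20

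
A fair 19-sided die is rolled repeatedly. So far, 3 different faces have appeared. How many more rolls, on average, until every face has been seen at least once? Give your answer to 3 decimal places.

64.234

The wait to go from k to k+1 distinct faces is geometric with mean 19/(19-k).
Sum over k = 3,...,18: E = 19/16 + 19/15 + 19/14 + ... + 19/2 + 19/1 = 64.2339.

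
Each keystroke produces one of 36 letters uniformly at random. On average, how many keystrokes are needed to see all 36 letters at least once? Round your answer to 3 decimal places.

After k distinct letters have appeared, the next keystroke gives a new one with probability (36-k)/36, so the expected wait for the (k+1)-th is 36/(36-k).
E[T] = 36/36 + 36/35 + 36/34 + ... + 36/2 + 36/1 = 36·H_{36}.
H_{36} = 4.1746, so E[T] = 150.2841.

150.284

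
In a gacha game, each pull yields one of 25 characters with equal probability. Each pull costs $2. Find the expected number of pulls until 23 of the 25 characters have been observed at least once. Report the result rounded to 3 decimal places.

57.899

Going from k to k+1 distinct takes a geometric number of pulls with mean 25/(25-k).
Sum over k = 0,...,22: E = 25/25 + 25/24 + 25/23 + ... + 25/4 + 25/3 = 57.8990.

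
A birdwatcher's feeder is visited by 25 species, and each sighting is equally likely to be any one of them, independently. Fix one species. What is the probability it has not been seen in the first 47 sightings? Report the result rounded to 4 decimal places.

0.1468

On each sighting the fixed species fails to appear with probability 24/25.
P(still missing after 47) = (24/25)^47 = 0.14681.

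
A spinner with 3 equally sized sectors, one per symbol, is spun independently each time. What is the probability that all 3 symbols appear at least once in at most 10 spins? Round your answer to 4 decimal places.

0.9480

By inclusion–exclusion over which symbols are missing,
P(all seen) = Σ_{j=0}^{3} (-1)^j C(3,j)((3-j)/3)^10
= 1.00000 - 0.05202 + 0.00005 - 0.00000
= 0.94803.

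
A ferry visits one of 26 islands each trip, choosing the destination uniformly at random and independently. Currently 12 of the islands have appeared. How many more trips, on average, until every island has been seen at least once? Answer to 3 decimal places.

84.541

From k distinct to k+1 distinct takes on average 26/(26-k) trips.
Sum over k = 12,...,25: E = 26/14 + 26/13 + 26/12 + ... + 26/2 + 26/1 = 84.5406.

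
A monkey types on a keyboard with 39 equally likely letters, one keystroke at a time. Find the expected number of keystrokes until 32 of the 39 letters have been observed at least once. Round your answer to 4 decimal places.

With k distinct letters already seen, the next new one arrives after an expected 39/(39-k) keystrokes.
Sum over k = 0,...,31: E = 39/39 + 39/38 + 39/37 + ... + 39/9 + 39/8 = 64.76675.

64.7667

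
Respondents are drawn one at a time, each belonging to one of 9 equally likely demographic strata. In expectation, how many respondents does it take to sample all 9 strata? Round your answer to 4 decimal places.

Split into phases: going from k distinct to k+1 distinct takes on average 9/(9-k) respondents.
E[T] = 9/9 + 9/8 + 9/7 + ... + 9/2 + 9/1 = 9·H_{9}.
H_{9} = 2.82897, so E[T] = 25.46071.

25.4607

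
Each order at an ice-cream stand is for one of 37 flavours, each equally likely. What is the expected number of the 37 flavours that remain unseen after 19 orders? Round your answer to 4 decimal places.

For each flavour, P(unseen after 19) = (36/37)^19 = 0.59418.
By linearity of expectation, E[unseen] = 37·(36/37)^19 = 21.98449.

21.9845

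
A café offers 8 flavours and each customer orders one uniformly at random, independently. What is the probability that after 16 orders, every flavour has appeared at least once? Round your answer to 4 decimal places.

0.3068

Let A_i be the event that flavour i is missing after 16 orders. By inclusion–exclusion on the A_i,
P(all seen) = Σ_{j=0}^{8} (-1)^j C(8,j)((8-j)/8)^16
= 1.00000 - 0.94454 + 0.28063 - 0.03036 + 0.00107 - 0.00001 + 0.00000 - 0.00000 + 0.00000
= 0.30680.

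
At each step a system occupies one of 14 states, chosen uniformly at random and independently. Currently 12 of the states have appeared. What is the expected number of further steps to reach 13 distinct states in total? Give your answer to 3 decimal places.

The wait to go from k to k+1 distinct states is geometric with mean 14/(14-k).
Only the k = 12 term is needed: E = 14/2 = 7.0000.

7.000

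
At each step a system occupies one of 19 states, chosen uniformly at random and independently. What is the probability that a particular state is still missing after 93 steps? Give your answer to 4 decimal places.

0.0066

Each step misses the fixed state with probability (19-1)/19 = 18/19, independently.
P(still missing after 93) = (18/19)^93 = 0.00655.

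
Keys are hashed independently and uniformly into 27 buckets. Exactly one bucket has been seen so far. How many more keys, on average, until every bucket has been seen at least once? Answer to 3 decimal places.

With k distinct buckets already seen, the next new one takes an expected 27/(27-k) keys.
Sum over k = 1,...,26: E = 27/26 + 27/25 + 27/24 + ... + 27/2 + 27/1 = 104.0693.

104.069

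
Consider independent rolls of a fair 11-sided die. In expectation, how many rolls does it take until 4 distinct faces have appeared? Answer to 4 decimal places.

With k distinct faces already seen, the next new one arrives after an expected 11/(11-k) rolls.
Sum over k = 0,...,3: E = 11/11 + 11/10 + 11/9 + 11/8 = 4.69722.

4.6972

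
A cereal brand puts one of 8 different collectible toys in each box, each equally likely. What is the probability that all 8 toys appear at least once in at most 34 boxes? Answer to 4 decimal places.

Let A_i be the event that toy i is missing after 34 boxes. By inclusion–exclusion on the A_i,
P(all seen) = Σ_{j=0}^{8} (-1)^j C(8,j)((8-j)/8)^34
= 1.00000 - 0.08538 + 0.00158 - 0.00001 + 0.00000 - 0.00000 + 0.00000 - 0.00000 + 0.00000
= 0.91619.

0.9162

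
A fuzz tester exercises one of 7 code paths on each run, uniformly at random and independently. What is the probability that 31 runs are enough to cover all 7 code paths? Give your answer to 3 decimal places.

0.942

By inclusion–exclusion over which code paths are missing,
P(all seen) = Σ_{j=0}^{7} (-1)^j C(7,j)((7-j)/7)^31
= 1.0000 - 0.0589 + 0.0006 - 0.0000 + 0.0000 - 0.0000 + 0.0000 - 0.0000
= 0.9418.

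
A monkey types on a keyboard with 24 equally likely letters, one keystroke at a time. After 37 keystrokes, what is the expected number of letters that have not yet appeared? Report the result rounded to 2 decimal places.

For each letter, P(unseen after 37) = (23/24)^37 = 0.207.
By linearity of expectation, E[unseen] = 24·(23/24)^37 = 4.970.

4.97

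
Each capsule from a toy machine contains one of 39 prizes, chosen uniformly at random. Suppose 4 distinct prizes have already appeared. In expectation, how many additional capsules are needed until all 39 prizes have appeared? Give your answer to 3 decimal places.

The wait to go from k to k+1 distinct prizes is geometric with mean 39/(39-k).
Sum over k = 4,...,38: E = 39/35 + 39/34 + 39/33 + ... + 39/2 + 39/1 = 161.7245.

161.724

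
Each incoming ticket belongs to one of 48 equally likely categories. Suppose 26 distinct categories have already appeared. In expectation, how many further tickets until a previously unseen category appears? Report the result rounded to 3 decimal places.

2.182

The number of tickets until the next new category is geometric with success probability 22/48, so its mean is 48/22.
E = 48/22 = 2.1818.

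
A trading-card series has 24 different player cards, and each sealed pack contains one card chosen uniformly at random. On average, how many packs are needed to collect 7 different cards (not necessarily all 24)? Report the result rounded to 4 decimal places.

With k distinct cards already seen, the next new one arrives after an expected 24/(24-k) packs.
Sum over k = 0,...,6: E = 24/24 + 24/23 + 24/22 + ... + 24/19 + 24/18 = 8.07374.

8.0737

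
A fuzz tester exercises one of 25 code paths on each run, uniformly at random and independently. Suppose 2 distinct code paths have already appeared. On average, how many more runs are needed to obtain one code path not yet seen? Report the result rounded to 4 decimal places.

1.0870

Each run yields a new code path with probability (25-2)/25 = 23/25, so the wait is geometric with mean 25/23.
E = 25/23 = 1.08696.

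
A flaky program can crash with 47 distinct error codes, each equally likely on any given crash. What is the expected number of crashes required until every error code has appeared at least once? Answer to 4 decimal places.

208.5843

The wait to go from k to k+1 distinct error codes is geometric with mean 47/(47-k).
E[T] = 47/47 + 47/46 + 47/45 + ... + 47/2 + 47/1 = 47·H_{47}.
H_{47} = 4.43796, so E[T] = 208.58430.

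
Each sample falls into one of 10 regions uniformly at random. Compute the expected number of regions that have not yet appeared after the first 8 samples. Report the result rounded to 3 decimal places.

For each region, P(unseen after 8) = (9/10)^8 = 0.4305.
By linearity of expectation, E[unseen] = 10·(9/10)^8 = 4.3047.

4.305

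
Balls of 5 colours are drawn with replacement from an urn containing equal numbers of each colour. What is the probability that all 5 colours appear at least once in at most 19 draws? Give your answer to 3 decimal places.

0.929

By inclusion–exclusion over which colours are missing,
P(all seen) = Σ_{j=0}^{5} (-1)^j C(5,j)((5-j)/5)^19
= 1.0000 - 0.0721 + 0.0006 - 0.0000 + 0.0000 - 0.0000
= 0.9286.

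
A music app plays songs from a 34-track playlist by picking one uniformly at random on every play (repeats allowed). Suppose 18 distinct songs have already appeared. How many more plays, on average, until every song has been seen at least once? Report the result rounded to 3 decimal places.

The wait to go from k to k+1 distinct songs is geometric with mean 34/(34-k).
Sum over k = 18,...,33: E = 34/16 + 34/15 + 34/14 + ... + 34/2 + 34/1 = 114.9448.

114.945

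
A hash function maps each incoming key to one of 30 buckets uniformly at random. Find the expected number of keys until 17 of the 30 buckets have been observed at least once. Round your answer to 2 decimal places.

Going from k to k+1 distinct takes a geometric number of keys with mean 30/(30-k).
Sum over k = 0,...,16: E = 30/30 + 30/29 + 30/28 + ... + 30/15 + 30/14 = 24.446.

24.45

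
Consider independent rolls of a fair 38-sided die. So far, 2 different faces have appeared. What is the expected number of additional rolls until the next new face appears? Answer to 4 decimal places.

Each roll yields a new face with probability (38-2)/38 = 36/38, so the wait is geometric with mean 38/36.
E = 38/36 = 1.05556.

1.0556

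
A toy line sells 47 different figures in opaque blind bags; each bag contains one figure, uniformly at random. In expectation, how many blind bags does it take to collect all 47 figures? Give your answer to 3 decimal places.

After k distinct figures have appeared, the next blind bag gives a new one with probability (47-k)/47, so the expected wait for the (k+1)-th is 47/(47-k).
E[T] = 47/47 + 47/46 + 47/45 + ... + 47/2 + 47/1 = 47·H_{47}.
H_{47} = 4.4380, so E[T] = 208.5843.

208.584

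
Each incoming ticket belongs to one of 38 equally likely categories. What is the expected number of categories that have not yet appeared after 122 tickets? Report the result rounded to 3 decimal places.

For each category, P(unseen after 122) = (37/38)^122 = 0.0386.
By linearity of expectation, E[unseen] = 38·(37/38)^122 = 1.4682.

1.468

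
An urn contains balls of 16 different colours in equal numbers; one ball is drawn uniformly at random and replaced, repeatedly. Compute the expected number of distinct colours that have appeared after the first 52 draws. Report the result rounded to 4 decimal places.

15.4420

For each colour, P(seen in 52 draws) = 1 - (15/16)^52 = 0.96513.
By linearity of expectation, E[distinct seen] = 16·(1 - (15/16)^52) = 15.44201.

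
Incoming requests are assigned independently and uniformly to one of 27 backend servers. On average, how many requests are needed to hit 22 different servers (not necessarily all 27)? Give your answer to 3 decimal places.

With k distinct servers already seen, the next new one arrives after an expected 27/(27-k) requests.
Sum over k = 0,...,21: E = 27/27 + 27/26 + 27/25 + ... + 27/7 + 27/6 = 43.4193.

43.419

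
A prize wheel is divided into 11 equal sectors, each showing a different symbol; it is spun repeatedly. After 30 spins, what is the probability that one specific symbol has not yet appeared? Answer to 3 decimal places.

Each spin misses the fixed symbol with probability (11-1)/11 = 10/11, independently.
P(still missing after 30) = (10/11)^30 = 0.0573.

0.057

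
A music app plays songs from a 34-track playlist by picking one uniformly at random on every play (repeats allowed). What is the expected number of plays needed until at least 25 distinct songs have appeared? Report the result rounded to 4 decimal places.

43.8342

Going from k to k+1 distinct takes a geometric number of plays with mean 34/(34-k).
Sum over k = 0,...,24: E = 34/34 + 34/33 + 34/32 + ... + 34/11 + 34/10 = 43.83422.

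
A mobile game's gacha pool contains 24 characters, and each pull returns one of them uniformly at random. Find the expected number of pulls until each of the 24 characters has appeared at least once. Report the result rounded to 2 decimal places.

90.62

After k distinct characters have appeared, the next pull gives a new one with probability (24-k)/24, so the expected wait for the (k+1)-th is 24/(24-k).
E[T] = 24/24 + 24/23 + 24/22 + ... + 24/2 + 24/1 = 24·H_{24}.
H_{24} = 3.776, so E[T] = 90.623.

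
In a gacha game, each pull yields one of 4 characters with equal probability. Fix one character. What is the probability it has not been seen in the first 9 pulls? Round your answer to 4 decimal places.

Each pull misses the fixed character with probability (4-1)/4 = 3/4, independently.
P(still missing after 9) = (3/4)^9 = 0.07508.

0.0751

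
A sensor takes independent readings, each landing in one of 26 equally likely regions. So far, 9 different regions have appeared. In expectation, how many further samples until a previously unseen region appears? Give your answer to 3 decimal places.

Each sample yields a new region with probability (26-9)/26 = 17/26, so the wait is geometric with mean 26/17.
E = 26/17 = 1.5294.

1.529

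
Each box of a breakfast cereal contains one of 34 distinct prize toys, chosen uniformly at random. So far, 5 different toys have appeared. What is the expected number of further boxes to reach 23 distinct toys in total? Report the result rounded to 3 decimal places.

From k distinct to k+1 distinct takes on average 34/(34-k) boxes.
Sum over k = 5,...,22: E = 34/29 + 34/28 + 34/27 + ... + 34/13 + 34/12 = 32.0204.

32.020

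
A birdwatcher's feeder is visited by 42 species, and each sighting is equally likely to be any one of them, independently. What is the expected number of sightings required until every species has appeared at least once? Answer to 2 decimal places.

The wait to go from k to k+1 distinct species is geometric with mean 42/(42-k).
E[T] = 42/42 + 42/41 + 42/40 + ... + 42/2 + 42/1 = 42·H_{42}.
H_{42} = 4.327, so E[T] = 181.723.

181.72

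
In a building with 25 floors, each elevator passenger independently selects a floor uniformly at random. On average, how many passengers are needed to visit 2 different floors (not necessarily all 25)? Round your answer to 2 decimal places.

With k distinct floors already seen, the next new one arrives after an expected 25/(25-k) passengers.
Sum over k = 0,...,1: E = 25/25 + 25/24 = 2.042.

2.04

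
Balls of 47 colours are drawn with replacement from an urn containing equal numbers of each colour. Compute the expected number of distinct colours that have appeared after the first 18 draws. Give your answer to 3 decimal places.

For each colour, P(seen in 18 draws) = 1 - (46/47)^18 = 0.3210.
By linearity of expectation, E[distinct seen] = 47·(1 - (46/47)^18) = 15.0863.

15.086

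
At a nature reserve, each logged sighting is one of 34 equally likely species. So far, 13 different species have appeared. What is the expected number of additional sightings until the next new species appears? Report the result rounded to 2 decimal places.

Each sighting yields a new species with probability (34-13)/34 = 21/34, so the wait is geometric with mean 34/21.
E = 34/21 = 1.619.

1.62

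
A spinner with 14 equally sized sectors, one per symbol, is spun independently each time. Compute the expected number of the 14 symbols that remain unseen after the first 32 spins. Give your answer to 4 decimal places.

For each symbol, P(unseen after 32) = (13/14)^32 = 0.09334.
By linearity of expectation, E[unseen] = 14·(13/14)^32 = 1.30683.

1.3068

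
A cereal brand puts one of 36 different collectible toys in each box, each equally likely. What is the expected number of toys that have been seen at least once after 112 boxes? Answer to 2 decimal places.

34.47

For each toy, P(seen in 112 boxes) = 1 - (35/36)^112 = 0.957.
By linearity of expectation, E[distinct seen] = 36·(1 - (35/36)^112) = 34.465.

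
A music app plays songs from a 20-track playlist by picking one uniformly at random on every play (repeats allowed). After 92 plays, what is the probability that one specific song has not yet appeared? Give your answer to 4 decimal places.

On each play the fixed song fails to appear with probability 19/20.
P(still missing after 92) = (19/20)^92 = 0.00892.

0.0089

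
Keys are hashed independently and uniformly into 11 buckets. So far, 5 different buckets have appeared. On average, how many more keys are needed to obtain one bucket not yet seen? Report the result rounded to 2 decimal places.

1.83

The number of keys until the next new bucket is geometric with success probability 6/11, so its mean is 11/6.
E = 11/6 = 1.833.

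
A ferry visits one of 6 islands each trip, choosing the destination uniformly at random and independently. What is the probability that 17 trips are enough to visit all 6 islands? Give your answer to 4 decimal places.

By inclusion–exclusion over which islands are missing,
P(all seen) = Σ_{j=0}^{6} (-1)^j C(6,j)((6-j)/6)^17
= 1.00000 - 0.27044 + 0.01522 - 0.00015 + 0.00000 - 0.00000 + 0.00000
= 0.74463.

0.7446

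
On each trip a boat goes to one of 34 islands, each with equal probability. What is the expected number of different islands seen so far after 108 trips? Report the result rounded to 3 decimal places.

For each island, P(seen in 108 trips) = 1 - (33/34)^108 = 0.9602.
By linearity of expectation, E[distinct seen] = 34·(1 - (33/34)^108) = 32.6471.

32.647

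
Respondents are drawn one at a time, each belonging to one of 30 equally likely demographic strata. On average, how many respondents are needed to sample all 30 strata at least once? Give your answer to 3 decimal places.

Split into phases: going from k distinct to k+1 distinct takes on average 30/(30-k) respondents.
E[T] = 30/30 + 30/29 + 30/28 + ... + 30/2 + 30/1 = 30·H_{30}.
H_{30} = 3.9950, so E[T] = 119.8496.

119.850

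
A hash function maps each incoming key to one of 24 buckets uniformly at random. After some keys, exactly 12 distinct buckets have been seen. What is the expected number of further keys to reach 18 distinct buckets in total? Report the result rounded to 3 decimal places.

15.677

With k distinct buckets already seen, the next new one takes an expected 24/(24-k) keys.
Sum over k = 12,...,17: E = 24/12 + 24/11 + 24/10 + 24/9 + 24/8 + 24/7 = 15.6771.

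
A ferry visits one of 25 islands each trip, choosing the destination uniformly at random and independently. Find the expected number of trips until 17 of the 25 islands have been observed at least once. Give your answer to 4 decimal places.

27.4525

Going from k to k+1 distinct takes a geometric number of trips with mean 25/(25-k).
Sum over k = 0,...,16: E = 25/25 + 25/24 + 25/23 + ... + 25/10 + 25/9 = 27.45253.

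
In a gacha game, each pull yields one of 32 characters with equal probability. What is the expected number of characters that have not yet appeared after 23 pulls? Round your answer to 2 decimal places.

For each character, P(unseen after 23) = (31/32)^23 = 0.482.
By linearity of expectation, E[unseen] = 32·(31/32)^23 = 15.418.

15.42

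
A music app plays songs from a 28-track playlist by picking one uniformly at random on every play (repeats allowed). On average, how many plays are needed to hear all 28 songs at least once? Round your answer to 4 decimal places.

After k distinct songs have appeared, the next play gives a new one with probability (28-k)/28, so the expected wait for the (k+1)-th is 28/(28-k).
E[T] = 28/28 + 28/27 + 28/26 + ... + 28/2 + 28/1 = 28·H_{28}.
H_{28} = 3.92717, so E[T] = 109.96079.

109.9608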